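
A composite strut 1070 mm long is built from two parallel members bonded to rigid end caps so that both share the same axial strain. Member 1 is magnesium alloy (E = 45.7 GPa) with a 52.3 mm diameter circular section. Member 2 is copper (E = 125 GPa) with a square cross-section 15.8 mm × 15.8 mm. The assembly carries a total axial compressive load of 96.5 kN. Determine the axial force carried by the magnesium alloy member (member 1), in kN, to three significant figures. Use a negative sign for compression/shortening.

A_1 = 2148 mm².
A_2 = 249.6 mm².
Equal strain + equilibrium ⇒ each member carries load in proportion to AE: A₁E₁ = 98180000 N, A₂E₂ = 31200000 N, ΣAE = 129400000 N.
F₁ = P·A₁E₁/ΣAE = -96500·98180000/129400000 = -73230 N.

-73.2 kN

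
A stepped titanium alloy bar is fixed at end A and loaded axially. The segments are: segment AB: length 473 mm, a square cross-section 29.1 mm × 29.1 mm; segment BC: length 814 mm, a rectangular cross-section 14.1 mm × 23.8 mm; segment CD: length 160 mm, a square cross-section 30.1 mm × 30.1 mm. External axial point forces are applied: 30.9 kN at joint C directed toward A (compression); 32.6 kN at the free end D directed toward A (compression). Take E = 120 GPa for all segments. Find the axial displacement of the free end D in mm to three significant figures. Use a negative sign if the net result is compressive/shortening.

Internal axial forces (sectioning from the free end, tension +): N_CD = -32.6 kN, N_BC = -63.5 kN, N_AB = -63.5 kN.
A_AB = 846.8 mm².
A_BC = 335.6 mm².
A_CD = 906 mm².
δ_AB = -63500·473/(846.8·120000) = -0.2956 mm
δ_BC = -63500·814/(335.6·120000) = -1.284 mm
δ_CD = -32600·160/(906·120000) = -0.04798 mm
δ = Σδ_i = -1.627 mm.

-1.63 mm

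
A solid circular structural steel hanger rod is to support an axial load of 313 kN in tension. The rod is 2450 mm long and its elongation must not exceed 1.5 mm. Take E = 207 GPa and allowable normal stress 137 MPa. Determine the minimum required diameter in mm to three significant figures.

56.1 mm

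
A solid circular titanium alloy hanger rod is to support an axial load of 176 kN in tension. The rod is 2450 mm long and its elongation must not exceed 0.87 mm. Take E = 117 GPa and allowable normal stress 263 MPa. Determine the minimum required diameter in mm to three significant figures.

73.4 mm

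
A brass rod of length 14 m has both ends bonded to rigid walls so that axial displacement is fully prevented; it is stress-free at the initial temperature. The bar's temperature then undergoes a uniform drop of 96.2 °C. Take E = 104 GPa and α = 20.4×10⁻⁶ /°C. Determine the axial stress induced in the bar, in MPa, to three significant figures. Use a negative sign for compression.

Free thermal expansion αLΔT = 20.4e-6 · 14000 · -96.2 = -27.47 mm.
The walls impose strain ε = −(-27.47)/14000 = 1.9625e-03; σ = Eε = 104000 · 1.9625e-03 = 204.1 MPa.

204 MPa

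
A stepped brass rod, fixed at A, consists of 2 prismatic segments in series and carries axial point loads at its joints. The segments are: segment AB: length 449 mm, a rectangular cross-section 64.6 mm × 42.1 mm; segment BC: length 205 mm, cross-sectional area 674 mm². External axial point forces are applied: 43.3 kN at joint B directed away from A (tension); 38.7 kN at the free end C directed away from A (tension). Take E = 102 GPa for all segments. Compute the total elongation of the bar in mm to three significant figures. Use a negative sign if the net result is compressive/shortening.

0.248 mm

Internal axial forces (sectioning from the free end, tension +): N_BC = 38.7 kN, N_AB = 82 kN.
A_AB = 2720 mm².
δ_AB = 82000·449/(2720·102000) = 0.1327 mm
δ_BC = 38700·205/(674·102000) = 0.1154 mm
δ = Σδ_i = 0.2481 mm.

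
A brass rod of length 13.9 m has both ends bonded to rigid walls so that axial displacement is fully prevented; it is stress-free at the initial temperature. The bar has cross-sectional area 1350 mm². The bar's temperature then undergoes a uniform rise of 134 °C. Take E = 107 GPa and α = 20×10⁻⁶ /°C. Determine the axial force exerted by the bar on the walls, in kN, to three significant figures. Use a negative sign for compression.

Free thermal expansion αLΔT = 20e-6 · 13900 · 134 = 37.25 mm.
The walls impose strain ε = −(37.25)/13900 = -2.6800e-03; σ = Eε = 107000 · -2.6800e-03 = -286.8 MPa.
Wall reaction R = σ·A = -286.8·1350 = -387100 N = -387.1 kN.

-387 kN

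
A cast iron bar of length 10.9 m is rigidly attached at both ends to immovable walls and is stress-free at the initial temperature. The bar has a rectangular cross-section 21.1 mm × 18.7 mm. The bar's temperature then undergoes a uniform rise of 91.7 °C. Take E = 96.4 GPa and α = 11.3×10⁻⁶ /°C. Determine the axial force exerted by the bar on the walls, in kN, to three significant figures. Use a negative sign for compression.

-39.4 kN

Free thermal expansion αLΔT = 11.3e-6 · 10900 · 91.7 = 11.29 mm.
The walls impose strain ε = −(11.29)/10900 = -1.0362e-03; σ = Eε = 96400 · -1.0362e-03 = -99.89 MPa.
Wall reaction R = σ·A = -99.89·394.6 = -39410 N = -39.41 kN.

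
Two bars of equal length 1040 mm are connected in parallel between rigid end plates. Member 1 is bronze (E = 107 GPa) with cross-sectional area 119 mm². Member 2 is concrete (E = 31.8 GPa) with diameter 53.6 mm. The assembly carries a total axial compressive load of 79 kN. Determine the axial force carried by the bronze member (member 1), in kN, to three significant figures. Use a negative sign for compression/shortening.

A_2 = 2256 mm².
Equal strain + equilibrium ⇒ each member carries load in proportion to AE: A₁E₁ = 12730000 N, A₂E₂ = 71750000 N, ΣAE = 84490000 N.
F₁ = P·A₁E₁/ΣAE = -79000·12730000/84490000 = -11910 N.

-11.9 kN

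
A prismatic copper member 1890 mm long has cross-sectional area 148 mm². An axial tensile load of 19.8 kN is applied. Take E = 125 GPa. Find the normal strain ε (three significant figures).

0.00107

σ = N/A = 133.8 MPa; ε = σ/E = 133.8/125000 = 1.070e-03.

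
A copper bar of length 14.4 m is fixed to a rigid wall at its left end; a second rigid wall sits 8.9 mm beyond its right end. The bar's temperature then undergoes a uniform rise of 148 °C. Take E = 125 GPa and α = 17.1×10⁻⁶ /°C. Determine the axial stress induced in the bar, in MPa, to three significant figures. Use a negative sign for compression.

-239 MPa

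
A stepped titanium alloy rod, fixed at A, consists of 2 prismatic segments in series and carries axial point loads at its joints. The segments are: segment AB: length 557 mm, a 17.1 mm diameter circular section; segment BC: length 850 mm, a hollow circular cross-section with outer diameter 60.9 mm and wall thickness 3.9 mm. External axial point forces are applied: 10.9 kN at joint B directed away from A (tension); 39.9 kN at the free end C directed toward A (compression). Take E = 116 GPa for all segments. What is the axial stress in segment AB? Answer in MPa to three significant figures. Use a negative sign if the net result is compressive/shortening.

Internal axial forces (sectioning from the free end, tension +): N_BC = -39.9 kN, N_AB = -29 kN.
A_AB = 229.7 mm².
σ_AB = N_AB/A_AB = -29000/229.7 = -126.3 MPa.

-126 MPa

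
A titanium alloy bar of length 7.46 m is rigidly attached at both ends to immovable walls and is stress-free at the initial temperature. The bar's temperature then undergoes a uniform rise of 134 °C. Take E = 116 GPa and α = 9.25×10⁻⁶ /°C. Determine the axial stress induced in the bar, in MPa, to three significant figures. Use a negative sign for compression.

Free thermal expansion αLΔT = 9.25e-6 · 7460 · 134 = 9.247 mm.
The walls impose strain ε = −(9.247)/7460 = -1.2395e-03; σ = Eε = 116000 · -1.2395e-03 = -143.8 MPa.

-144 MPa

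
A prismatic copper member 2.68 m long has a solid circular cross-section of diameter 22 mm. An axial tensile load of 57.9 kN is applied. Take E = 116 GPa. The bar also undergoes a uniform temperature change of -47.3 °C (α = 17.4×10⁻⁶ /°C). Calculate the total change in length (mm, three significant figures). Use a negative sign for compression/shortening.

A = 380.1 mm².
δ_mech = NL/(AE) = 57900·2680/(380.1·116000) = 3.519 mm.
δ_thermal = αLΔT = 17.4e-6·2680·-47.3 = -2.206 mm.
δ = δ_mech + δ_thermal = 1.313 mm.

1.31 mm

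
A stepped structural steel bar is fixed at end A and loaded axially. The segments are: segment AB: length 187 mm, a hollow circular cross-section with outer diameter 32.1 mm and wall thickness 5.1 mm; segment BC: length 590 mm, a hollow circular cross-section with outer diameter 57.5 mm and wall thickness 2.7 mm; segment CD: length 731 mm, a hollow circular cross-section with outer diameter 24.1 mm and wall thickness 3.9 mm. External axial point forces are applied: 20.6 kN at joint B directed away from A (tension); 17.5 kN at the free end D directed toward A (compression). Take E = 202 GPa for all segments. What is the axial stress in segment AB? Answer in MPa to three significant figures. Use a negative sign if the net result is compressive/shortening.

Internal axial forces (sectioning from the free end, tension +): N_CD = -17.5 kN, N_BC = -17.5 kN, N_AB = 3.1 kN.
A_AB = 432.6 mm².
σ_AB = N_AB/A_AB = 3100/432.6 = 7.166 MPa.

7.17 MPa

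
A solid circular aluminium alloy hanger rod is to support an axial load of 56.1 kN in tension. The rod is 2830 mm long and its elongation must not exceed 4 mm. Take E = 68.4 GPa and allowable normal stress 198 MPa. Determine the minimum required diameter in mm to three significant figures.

27.2 mm

Required area A ≥ P/σ_allow = 56100/198 = 283.3 mm².
For a solid circular section, d ≥ √(4A/π) = 18.99 mm.
Elongation limit: A ≥ PL/(Eδ_allow) = 56100·2830/(68400·4) = 580.3 mm² ⇒ d ≥ 27.18 mm.
The elongation limit governs.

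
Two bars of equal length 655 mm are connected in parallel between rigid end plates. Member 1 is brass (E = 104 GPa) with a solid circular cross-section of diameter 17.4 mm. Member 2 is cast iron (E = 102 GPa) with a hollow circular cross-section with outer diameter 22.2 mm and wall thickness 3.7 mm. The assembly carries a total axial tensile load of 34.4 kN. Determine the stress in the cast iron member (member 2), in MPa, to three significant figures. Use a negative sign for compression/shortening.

75.2 MPa

A_1 = 237.8 mm².
A_2 = 215 mm².
Equal strain + equilibrium ⇒ each member carries load in proportion to AE: A₁E₁ = 24730000 N, A₂E₂ = 21930000 N, ΣAE = 46660000 N.
σ₂ = P·E₂/ΣAE = 34400·102000/46660000 = 75.19 MPa.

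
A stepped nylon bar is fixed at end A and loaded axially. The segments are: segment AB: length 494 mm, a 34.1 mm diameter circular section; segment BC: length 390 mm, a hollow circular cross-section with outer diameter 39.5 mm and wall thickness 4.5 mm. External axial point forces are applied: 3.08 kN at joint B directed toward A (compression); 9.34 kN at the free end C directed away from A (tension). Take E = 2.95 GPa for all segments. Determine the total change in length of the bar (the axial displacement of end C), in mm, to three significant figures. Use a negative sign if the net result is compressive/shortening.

3.64 mm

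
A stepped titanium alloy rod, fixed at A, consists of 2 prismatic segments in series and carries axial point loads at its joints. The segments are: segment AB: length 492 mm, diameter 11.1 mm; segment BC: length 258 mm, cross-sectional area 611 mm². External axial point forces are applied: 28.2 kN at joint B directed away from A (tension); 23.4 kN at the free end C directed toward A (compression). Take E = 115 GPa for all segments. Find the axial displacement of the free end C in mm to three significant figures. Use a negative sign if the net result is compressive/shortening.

Internal axial forces (sectioning from the free end, tension +): N_BC = -23.4 kN, N_AB = 4.8 kN.
A_AB = 96.77 mm².
δ_AB = 4800·492/(96.77·115000) = 0.2122 mm
δ_BC = -23400·258/(611·115000) = -0.08592 mm
δ = Σδ_i = 0.1263 mm.

0.126 mm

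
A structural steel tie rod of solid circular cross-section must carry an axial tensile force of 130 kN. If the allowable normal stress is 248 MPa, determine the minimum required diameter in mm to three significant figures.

Required area A ≥ P/σ_allow = 130000/248 = 524.2 mm².
For a solid circular section, d ≥ √(4A/π) = 25.83 mm.

25.8 mm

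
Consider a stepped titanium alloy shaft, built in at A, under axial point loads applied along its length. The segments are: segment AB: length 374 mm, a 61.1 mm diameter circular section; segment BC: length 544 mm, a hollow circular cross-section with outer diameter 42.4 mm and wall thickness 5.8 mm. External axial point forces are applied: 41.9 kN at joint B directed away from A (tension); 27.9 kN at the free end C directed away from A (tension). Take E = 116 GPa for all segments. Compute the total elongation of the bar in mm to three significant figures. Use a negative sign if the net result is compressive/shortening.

0.273 mm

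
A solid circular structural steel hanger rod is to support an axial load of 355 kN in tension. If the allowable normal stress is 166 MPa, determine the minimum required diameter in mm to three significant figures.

Required area A ≥ P/σ_allow = 355000/166 = 2139 mm².
For a solid circular section, d ≥ √(4A/π) = 52.18 mm.

52.2 mm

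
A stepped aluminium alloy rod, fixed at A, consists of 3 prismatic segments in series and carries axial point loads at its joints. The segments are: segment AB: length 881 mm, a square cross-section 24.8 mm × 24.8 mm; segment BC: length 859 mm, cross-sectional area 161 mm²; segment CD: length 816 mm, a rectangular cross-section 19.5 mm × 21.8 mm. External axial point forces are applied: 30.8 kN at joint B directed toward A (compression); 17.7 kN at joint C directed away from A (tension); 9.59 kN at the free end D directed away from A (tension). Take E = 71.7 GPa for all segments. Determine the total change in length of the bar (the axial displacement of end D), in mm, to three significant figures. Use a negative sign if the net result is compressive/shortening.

2.22 mm

Internal axial forces (sectioning from the free end, tension +): N_CD = 9.59 kN, N_BC = 27.29 kN, N_AB = -3.51 kN.
A_AB = 615 mm².
A_CD = 425.1 mm².
δ_AB = -3510·881/(615·71700) = -0.07012 mm
δ_BC = 27290·859/(161·71700) = 2.031 mm
δ_CD = 9590·816/(425.1·71700) = 0.2567 mm
δ = Σδ_i = 2.217 mm.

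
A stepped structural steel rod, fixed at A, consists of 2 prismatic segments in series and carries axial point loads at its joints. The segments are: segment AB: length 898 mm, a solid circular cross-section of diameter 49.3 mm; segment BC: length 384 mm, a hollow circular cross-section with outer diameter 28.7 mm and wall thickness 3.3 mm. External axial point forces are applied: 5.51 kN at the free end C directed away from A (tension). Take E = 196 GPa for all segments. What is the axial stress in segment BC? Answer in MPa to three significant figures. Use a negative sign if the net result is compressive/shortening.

20.9 MPa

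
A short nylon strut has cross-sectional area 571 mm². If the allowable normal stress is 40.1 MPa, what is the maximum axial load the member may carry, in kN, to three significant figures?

P_max = σ_allow · A = 40.1 · 571 = 22900 N = 22.9 kN.

22.9 kN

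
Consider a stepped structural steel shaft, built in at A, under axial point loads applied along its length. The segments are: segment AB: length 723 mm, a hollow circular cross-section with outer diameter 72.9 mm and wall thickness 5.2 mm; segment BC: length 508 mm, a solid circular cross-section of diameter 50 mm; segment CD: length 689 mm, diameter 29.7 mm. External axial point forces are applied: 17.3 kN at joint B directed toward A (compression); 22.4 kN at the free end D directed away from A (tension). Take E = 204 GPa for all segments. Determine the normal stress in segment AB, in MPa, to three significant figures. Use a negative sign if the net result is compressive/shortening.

4.61 MPa

Internal axial forces (sectioning from the free end, tension +): N_CD = 22.4 kN, N_BC = 22.4 kN, N_AB = 5.1 kN.
A_AB = 1106 mm².
σ_AB = N_AB/A_AB = 5100/1106 = 4.611 MPa.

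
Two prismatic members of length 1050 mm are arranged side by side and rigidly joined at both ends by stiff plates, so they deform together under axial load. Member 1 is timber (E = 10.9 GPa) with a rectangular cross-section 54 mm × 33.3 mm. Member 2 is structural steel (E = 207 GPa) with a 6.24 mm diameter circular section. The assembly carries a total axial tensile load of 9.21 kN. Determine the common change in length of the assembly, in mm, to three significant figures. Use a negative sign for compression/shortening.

A_1 = 1798 mm².
A_2 = 30.58 mm².
Equal strain + equilibrium ⇒ each member carries load in proportion to AE: A₁E₁ = 19600000 N, A₂E₂ = 6330000 N, ΣAE = 25930000 N.
δ = PL/ΣAE = 9210·1050/25930000 = 0.3729 mm.

0.373 mm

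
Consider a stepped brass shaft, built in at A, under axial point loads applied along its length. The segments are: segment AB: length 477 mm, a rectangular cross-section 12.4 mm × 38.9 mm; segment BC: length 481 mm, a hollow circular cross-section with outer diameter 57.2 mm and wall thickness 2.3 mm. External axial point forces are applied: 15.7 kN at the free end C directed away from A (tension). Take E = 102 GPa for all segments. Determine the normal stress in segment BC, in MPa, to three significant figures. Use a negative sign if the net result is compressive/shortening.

39.6 MPa

Internal axial forces (sectioning from the free end, tension +): N_BC = 15.7 kN, N_AB = 15.7 kN.
A_BC = 396.7 mm².
σ_BC = N_BC/A_BC = 15700/396.7 = 39.58 MPa.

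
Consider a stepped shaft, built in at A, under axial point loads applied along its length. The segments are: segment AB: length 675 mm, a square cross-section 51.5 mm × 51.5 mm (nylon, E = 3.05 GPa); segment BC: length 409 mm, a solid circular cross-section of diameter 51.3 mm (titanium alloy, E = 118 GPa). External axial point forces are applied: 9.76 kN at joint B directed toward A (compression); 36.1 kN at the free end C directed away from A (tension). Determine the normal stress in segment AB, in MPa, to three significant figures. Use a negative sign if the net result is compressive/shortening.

9.93 MPa

Internal axial forces (sectioning from the free end, tension +): N_BC = 36.1 kN, N_AB = 26.34 kN.
A_AB = 2652 mm².
σ_AB = N_AB/A_AB = 26340/2652 = 9.931 MPa.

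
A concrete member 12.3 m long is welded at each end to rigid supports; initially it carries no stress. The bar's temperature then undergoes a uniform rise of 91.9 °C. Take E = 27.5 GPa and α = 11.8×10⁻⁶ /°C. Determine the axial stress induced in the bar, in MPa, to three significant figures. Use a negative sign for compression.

Free thermal expansion αLΔT = 11.8e-6 · 12300 · 91.9 = 13.34 mm.
The walls impose strain ε = −(13.34)/12300 = -1.0844e-03; σ = Eε = 27500 · -1.0844e-03 = -29.82 MPa.

-29.8 MPa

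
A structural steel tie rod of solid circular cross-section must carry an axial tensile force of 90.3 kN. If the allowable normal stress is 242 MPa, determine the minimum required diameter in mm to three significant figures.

21.8 mm

Required area A ≥ P/σ_allow = 90300/242 = 373.1 mm².
For a solid circular section, d ≥ √(4A/π) = 21.8 mm.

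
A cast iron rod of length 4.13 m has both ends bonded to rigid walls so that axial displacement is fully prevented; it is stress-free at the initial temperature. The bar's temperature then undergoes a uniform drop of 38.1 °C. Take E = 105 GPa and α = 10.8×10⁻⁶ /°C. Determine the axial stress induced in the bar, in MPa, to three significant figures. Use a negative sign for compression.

Free thermal expansion αLΔT = 10.8e-6 · 4130 · -38.1 = -1.699 mm.
The walls impose strain ε = −(-1.699)/4130 = 4.1148e-04; σ = Eε = 105000 · 4.1148e-04 = 43.21 MPa.

43.2 MPa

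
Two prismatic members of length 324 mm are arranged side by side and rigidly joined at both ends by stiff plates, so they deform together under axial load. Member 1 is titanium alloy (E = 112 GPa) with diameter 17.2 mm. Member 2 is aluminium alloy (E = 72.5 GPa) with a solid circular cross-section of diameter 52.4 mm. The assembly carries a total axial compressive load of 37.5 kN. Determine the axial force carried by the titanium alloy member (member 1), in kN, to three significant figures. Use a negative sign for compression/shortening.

A_1 = 232.4 mm².
A_2 = 2157 mm².
Equal strain + equilibrium ⇒ each member carries load in proportion to AE: A₁E₁ = 26020000 N, A₂E₂ = 156300000 N, ΣAE = 182400000 N.
F₁ = P·A₁E₁/ΣAE = -37500·26020000/182400000 = -5351 N.

-5.35 kN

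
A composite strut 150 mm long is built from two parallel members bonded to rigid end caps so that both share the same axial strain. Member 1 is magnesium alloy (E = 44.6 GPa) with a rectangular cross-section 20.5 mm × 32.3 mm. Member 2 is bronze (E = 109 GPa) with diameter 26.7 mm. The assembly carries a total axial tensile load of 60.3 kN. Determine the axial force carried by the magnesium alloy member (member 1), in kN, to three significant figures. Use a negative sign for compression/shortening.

19.7 kN

A_1 = 662.1 mm².
A_2 = 559.9 mm².
Equal strain + equilibrium ⇒ each member carries load in proportion to AE: A₁E₁ = 29530000 N, A₂E₂ = 61030000 N, ΣAE = 90560000 N.
F₁ = P·A₁E₁/ΣAE = 60300·29530000/90560000 = 19660 N.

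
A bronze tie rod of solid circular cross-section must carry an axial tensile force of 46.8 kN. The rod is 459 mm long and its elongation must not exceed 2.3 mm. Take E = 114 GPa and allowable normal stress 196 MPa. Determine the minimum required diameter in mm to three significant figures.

Required area A ≥ P/σ_allow = 46800/196 = 238.8 mm².
For a solid circular section, d ≥ √(4A/π) = 17.44 mm.
Elongation limit: A ≥ PL/(Eδ_allow) = 46800·459/(114000·2.3) = 81.93 mm² ⇒ d ≥ 10.21 mm.
The stress limit governs.

17.4 mm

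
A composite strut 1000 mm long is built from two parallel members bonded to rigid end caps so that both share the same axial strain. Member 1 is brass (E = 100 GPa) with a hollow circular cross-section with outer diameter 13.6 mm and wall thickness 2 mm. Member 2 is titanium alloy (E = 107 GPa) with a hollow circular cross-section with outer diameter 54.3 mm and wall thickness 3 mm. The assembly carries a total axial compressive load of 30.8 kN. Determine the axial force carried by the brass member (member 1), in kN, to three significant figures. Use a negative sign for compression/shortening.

-3.80 kN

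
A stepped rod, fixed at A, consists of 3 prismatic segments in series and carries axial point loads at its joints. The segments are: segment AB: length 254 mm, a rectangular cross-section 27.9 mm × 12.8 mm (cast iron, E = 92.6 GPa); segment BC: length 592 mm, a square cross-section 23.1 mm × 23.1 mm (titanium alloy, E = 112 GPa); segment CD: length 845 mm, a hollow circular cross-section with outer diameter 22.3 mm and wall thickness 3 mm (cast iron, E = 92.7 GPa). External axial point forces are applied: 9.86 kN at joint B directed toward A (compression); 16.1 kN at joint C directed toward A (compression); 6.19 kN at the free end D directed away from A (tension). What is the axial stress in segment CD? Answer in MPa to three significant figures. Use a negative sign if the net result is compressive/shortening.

Internal axial forces (sectioning from the free end, tension +): N_CD = 6.19 kN, N_BC = -9.91 kN, N_AB = -19.77 kN.
A_CD = 181.9 mm².
σ_CD = N_CD/A_CD = 6190/181.9 = 34.03 MPa.

34.0 MPa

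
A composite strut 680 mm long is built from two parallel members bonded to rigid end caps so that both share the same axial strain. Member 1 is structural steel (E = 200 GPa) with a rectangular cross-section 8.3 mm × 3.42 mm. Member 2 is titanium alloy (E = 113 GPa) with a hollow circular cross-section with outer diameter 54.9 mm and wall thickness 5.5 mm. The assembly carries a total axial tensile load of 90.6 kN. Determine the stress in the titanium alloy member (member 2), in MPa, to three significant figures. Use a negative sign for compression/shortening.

100 MPa

A_1 = 28.39 mm².
A_2 = 853.6 mm².
Equal strain + equilibrium ⇒ each member carries load in proportion to AE: A₁E₁ = 5677000 N, A₂E₂ = 96450000 N, ΣAE = 102100000 N.
σ₂ = P·E₂/ΣAE = 90600·113000/102100000 = 100.2 MPa.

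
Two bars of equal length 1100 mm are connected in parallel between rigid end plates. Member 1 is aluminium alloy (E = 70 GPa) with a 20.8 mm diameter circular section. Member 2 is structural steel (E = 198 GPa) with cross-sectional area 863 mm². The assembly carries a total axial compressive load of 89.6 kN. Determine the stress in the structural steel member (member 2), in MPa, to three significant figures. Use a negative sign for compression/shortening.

A_1 = 339.8 mm².
Equal strain + equilibrium ⇒ each member carries load in proportion to AE: A₁E₁ = 23790000 N, A₂E₂ = 170900000 N, ΣAE = 194700000 N.
σ₂ = P·E₂/ΣAE = -89600·198000/194700000 = -91.14 MPa.

-91.1 MPa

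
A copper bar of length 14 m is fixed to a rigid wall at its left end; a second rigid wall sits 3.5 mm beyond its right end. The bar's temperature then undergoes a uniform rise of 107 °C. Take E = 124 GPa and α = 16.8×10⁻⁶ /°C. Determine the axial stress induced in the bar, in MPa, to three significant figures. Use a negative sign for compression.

Free thermal expansion αLΔT = 16.8e-6 · 14000 · 107 = 25.17 mm.
The walls engage after the gap closes; constrained expansion = 25.17 − 3.5 = 21.67 mm.
The walls impose strain ε = −(21.67)/14000 = -1.5476e-03; σ = Eε = 124000 · -1.5476e-03 = -191.9 MPa.

-192 MPa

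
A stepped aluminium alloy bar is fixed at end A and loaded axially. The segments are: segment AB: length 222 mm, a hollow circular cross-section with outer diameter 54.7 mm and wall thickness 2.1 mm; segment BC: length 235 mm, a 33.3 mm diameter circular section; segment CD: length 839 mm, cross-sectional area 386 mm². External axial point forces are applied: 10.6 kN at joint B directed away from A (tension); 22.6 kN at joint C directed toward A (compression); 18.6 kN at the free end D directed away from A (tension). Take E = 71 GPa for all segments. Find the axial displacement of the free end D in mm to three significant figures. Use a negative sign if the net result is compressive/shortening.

Internal axial forces (sectioning from the free end, tension +): N_CD = 18.6 kN, N_BC = -4 kN, N_AB = 6.6 kN.
A_AB = 347 mm².
A_BC = 870.9 mm².
δ_AB = 6600·222/(347·71000) = 0.05947 mm
δ_BC = -4000·235/(870.9·71000) = -0.0152 mm
δ_CD = 18600·839/(386·71000) = 0.5694 mm
δ = Σδ_i = 0.6137 mm.

0.614 mm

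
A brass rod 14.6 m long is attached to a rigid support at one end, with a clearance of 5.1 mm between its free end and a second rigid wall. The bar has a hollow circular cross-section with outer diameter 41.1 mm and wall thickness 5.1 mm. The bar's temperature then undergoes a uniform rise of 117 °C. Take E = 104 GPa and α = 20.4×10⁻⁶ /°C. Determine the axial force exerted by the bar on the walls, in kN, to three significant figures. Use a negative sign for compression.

-122 kN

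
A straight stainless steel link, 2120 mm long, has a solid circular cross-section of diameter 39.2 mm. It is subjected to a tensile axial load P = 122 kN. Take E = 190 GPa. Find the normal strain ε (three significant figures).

A = 1207 mm².
σ = N/A = 101.1 MPa; ε = σ/E = 101.1/190000 = 5.320e-04.

5.32e-04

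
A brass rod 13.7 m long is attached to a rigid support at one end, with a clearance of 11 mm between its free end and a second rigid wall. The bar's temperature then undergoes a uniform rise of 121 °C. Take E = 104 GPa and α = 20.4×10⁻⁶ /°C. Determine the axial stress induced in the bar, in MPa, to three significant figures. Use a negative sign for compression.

-173 MPa

Free thermal expansion αLΔT = 20.4e-6 · 13700 · 121 = 33.82 mm.
The walls engage after the gap closes; constrained expansion = 33.82 − 11 = 22.82 mm.
The walls impose strain ε = −(22.82)/13700 = -1.6655e-03; σ = Eε = 104000 · -1.6655e-03 = -173.2 MPa.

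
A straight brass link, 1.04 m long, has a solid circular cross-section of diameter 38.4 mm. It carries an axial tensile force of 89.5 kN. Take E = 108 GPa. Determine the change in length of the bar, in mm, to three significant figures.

A = 1158 mm².
δ_mech = NL/(AE) = 89500·1040/(1158·108000) = 0.7442 mm.

0.744 mm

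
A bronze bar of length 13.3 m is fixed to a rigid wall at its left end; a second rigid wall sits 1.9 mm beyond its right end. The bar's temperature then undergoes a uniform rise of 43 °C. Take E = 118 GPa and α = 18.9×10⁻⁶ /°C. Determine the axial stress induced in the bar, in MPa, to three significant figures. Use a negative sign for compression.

-79.0 MPa

Free thermal expansion αLΔT = 18.9e-6 · 13300 · 43 = 10.81 mm.
The walls engage after the gap closes; constrained expansion = 10.81 − 1.9 = 8.909 mm.
The walls impose strain ε = −(8.909)/13300 = -6.6984e-04; σ = Eε = 118000 · -6.6984e-04 = -79.04 MPa.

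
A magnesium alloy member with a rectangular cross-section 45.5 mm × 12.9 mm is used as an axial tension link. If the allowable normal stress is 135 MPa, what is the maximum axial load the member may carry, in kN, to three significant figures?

A = 587 mm².
P_max = σ_allow · A = 135 · 587 = 79240 N = 79.24 kN.

79.2 kN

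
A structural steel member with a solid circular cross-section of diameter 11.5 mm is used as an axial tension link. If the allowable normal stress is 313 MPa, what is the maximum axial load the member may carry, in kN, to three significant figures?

32.5 kN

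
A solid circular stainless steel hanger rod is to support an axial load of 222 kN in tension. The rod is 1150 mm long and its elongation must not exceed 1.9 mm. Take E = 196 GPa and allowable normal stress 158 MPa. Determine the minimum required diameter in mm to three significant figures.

Required area A ≥ P/σ_allow = 222000/158 = 1405 mm².
For a solid circular section, d ≥ √(4A/π) = 42.3 mm.
Elongation limit: A ≥ PL/(Eδ_allow) = 222000·1150/(196000·1.9) = 685.6 mm² ⇒ d ≥ 29.54 mm.
The stress limit governs.

42.3 mm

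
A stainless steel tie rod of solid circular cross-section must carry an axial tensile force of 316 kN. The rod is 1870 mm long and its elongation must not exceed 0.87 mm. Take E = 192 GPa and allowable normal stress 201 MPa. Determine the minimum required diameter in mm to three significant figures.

67.1 mm

Required area A ≥ P/σ_allow = 316000/201 = 1572 mm².
For a solid circular section, d ≥ √(4A/π) = 44.74 mm.
Elongation limit: A ≥ PL/(Eδ_allow) = 316000·1870/(192000·0.87) = 3538 mm² ⇒ d ≥ 67.11 mm.
The elongation limit governs.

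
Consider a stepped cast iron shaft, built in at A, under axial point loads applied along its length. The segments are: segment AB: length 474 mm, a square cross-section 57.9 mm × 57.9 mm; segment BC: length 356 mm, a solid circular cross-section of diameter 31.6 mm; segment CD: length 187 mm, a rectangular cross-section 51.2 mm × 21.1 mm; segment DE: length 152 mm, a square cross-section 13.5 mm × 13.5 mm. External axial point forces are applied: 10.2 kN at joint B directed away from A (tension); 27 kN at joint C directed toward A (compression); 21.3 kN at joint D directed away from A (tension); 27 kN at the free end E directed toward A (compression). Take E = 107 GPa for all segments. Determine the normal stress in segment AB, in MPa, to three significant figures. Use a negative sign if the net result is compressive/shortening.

Internal axial forces (sectioning from the free end, tension +): N_DE = -27 kN, N_CD = -5.7 kN, N_BC = -32.7 kN, N_AB = -22.5 kN.
A_AB = 3352 mm².
σ_AB = N_AB/A_AB = -22500/3352 = -6.712 MPa.

-6.71 MPa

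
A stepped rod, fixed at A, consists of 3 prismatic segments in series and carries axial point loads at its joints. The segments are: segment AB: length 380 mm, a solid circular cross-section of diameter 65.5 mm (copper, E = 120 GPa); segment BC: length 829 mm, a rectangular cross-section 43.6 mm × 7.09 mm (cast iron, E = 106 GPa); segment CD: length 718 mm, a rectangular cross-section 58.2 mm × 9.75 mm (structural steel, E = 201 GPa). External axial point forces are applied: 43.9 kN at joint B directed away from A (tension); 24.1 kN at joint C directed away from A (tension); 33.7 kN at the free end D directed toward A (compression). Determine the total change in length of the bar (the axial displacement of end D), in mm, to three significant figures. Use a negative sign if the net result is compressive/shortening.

Internal axial forces (sectioning from the free end, tension +): N_CD = -33.7 kN, N_BC = -9.6 kN, N_AB = 34.3 kN.
A_AB = 3370 mm².
A_BC = 309.1 mm².
A_CD = 567.5 mm².
δ_AB = 34300·380/(3370·120000) = 0.03223 mm
δ_BC = -9600·829/(309.1·106000) = -0.2429 mm
δ_CD = -33700·718/(567.5·201000) = -0.2121 mm
δ = Σδ_i = -0.4228 mm.

-0.423 mm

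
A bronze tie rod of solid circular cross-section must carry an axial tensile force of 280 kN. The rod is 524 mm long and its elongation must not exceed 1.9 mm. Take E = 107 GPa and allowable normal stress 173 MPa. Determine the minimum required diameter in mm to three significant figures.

45.4 mm

Required area A ≥ P/σ_allow = 280000/173 = 1618 mm².
For a solid circular section, d ≥ √(4A/π) = 45.4 mm.
Elongation limit: A ≥ PL/(Eδ_allow) = 280000·524/(107000·1.9) = 721.7 mm² ⇒ d ≥ 30.31 mm.
The stress limit governs.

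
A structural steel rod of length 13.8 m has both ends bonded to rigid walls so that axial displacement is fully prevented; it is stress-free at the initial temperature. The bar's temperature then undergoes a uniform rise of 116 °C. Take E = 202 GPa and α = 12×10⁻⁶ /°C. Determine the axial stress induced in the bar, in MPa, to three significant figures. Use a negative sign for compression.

-281 MPa

Free thermal expansion αLΔT = 12e-6 · 13800 · 116 = 19.21 mm.
The walls impose strain ε = −(19.21)/13800 = -1.3920e-03; σ = Eε = 202000 · -1.3920e-03 = -281.2 MPa.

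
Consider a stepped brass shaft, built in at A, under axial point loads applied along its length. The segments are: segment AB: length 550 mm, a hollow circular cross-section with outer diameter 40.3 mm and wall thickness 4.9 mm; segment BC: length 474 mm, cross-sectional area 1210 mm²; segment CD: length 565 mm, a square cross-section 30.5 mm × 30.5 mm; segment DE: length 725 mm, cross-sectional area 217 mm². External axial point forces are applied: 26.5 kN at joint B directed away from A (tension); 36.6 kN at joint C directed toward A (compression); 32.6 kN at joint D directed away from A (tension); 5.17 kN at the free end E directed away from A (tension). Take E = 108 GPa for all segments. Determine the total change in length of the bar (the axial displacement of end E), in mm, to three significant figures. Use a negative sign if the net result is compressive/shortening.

0.635 mm

Internal axial forces (sectioning from the free end, tension +): N_DE = 5.17 kN, N_CD = 37.77 kN, N_BC = 1.17 kN, N_AB = 27.67 kN.
A_AB = 544.9 mm².
A_CD = 930.2 mm².
δ_AB = 27670·550/(544.9·108000) = 0.2586 mm
δ_BC = 1170·474/(1210·108000) = 0.004244 mm
δ_CD = 37770·565/(930.2·108000) = 0.2124 mm
δ_DE = 5170·725/(217·108000) = 0.1599 mm
δ = Σδ_i = 0.6352 mm.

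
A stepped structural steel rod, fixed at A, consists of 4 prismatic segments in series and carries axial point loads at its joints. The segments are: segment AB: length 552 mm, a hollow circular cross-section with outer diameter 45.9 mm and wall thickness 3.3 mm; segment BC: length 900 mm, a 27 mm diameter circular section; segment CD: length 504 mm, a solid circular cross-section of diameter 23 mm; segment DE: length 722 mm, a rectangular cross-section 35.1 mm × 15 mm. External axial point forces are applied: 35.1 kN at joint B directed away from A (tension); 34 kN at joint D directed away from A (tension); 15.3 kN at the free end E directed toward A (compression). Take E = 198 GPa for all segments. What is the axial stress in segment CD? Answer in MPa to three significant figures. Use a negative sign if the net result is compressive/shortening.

45.0 MPa

Internal axial forces (sectioning from the free end, tension +): N_DE = -15.3 kN, N_CD = 18.7 kN, N_BC = 18.7 kN, N_AB = 53.8 kN.
A_CD = 415.5 mm².
σ_CD = N_CD/A_CD = 18700/415.5 = 45.01 MPa.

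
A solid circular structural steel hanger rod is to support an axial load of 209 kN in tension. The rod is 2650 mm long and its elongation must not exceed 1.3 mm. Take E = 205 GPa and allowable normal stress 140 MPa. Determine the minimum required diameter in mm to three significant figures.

51.4 mm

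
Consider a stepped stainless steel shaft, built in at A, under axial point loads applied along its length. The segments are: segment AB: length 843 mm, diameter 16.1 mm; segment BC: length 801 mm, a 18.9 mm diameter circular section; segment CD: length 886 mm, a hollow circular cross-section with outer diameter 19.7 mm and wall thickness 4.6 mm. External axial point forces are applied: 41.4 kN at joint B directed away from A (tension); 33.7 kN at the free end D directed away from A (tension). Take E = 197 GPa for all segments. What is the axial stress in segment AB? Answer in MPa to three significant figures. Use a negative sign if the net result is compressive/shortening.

369 MPa

Internal axial forces (sectioning from the free end, tension +): N_CD = 33.7 kN, N_BC = 33.7 kN, N_AB = 75.1 kN.
A_AB = 203.6 mm².
σ_AB = N_AB/A_AB = 75100/203.6 = 368.9 MPa.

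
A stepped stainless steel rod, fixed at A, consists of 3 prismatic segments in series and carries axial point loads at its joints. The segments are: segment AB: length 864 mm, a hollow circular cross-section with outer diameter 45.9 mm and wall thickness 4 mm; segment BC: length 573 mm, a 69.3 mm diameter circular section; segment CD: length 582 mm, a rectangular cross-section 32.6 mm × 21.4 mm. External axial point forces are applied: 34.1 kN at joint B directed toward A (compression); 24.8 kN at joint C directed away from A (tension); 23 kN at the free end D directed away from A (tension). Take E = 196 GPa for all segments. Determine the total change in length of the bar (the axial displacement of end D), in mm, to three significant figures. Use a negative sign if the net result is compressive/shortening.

Internal axial forces (sectioning from the free end, tension +): N_CD = 23 kN, N_BC = 47.8 kN, N_AB = 13.7 kN.
A_AB = 526.5 mm².
A_BC = 3772 mm².
A_CD = 697.6 mm².
δ_AB = 13700·864/(526.5·196000) = 0.1147 mm
δ_BC = 47800·573/(3772·196000) = 0.03705 mm
δ_CD = 23000·582/(697.6·196000) = 0.0979 mm
δ = Σδ_i = 0.2496 mm.

0.250 mm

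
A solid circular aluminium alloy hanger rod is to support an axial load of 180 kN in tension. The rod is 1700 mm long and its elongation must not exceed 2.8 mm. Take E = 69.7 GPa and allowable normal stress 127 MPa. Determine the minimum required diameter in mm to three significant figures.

44.7 mm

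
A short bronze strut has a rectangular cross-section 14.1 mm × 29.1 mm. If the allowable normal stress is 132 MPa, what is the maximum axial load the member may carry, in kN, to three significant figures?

54.2 kN

A = 410.3 mm².
P_max = σ_allow · A = 132 · 410.3 = 54160 N = 54.16 kN.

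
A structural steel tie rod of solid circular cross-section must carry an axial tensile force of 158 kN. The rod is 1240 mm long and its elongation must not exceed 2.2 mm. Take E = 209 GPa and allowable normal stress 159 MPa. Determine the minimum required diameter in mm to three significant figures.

Required area A ≥ P/σ_allow = 158000/159 = 993.7 mm².
For a solid circular section, d ≥ √(4A/π) = 35.57 mm.
Elongation limit: A ≥ PL/(Eδ_allow) = 158000·1240/(209000·2.2) = 426.1 mm² ⇒ d ≥ 23.29 mm.
The stress limit governs.

35.6 mm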